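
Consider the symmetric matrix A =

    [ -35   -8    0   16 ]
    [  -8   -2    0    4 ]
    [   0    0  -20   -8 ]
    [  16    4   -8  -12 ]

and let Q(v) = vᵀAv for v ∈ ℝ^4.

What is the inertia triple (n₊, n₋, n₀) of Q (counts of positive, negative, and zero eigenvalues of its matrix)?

(0, 4, 0)

An LDLᵀ factorisation of A has diagonal entries -35, -6/35, -20, -4/5.
Counting signs: 4 negative.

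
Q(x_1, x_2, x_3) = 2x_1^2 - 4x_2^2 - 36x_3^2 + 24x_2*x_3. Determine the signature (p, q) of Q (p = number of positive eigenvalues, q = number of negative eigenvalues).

(1, 1)

The symmetric matrix is A = [[2, 0, 0], [0, -4, 12], [0, 12, -36]].
Row-reducing A symmetrically gives the diagonal entries 2, -4, 0.
That gives 1 positive, 1 negative, 1 zero pivots.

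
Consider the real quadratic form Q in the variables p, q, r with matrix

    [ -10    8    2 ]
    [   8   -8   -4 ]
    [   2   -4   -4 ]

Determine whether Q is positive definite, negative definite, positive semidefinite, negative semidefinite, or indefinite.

negative semidefinite

Row-reducing A symmetrically gives the diagonal entries -10, -8/5, 0.
So there are 2 negative, 1 zero pivots.
Hence Q is negative semidefinite.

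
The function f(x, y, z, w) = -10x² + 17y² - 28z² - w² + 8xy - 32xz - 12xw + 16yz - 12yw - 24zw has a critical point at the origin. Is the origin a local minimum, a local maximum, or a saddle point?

saddle point

The Hessian at the origin is H = [[-20, 8, -32, -12], [8, 34, 16, -12], [-32, 16, -56, -24], [-12, -12, -24, -2]].
Congruent diagonalization of H (simultaneous row and column reduction) yields pivots -20, 186/5, -472/93, -10/59.
So there are 1 positive, 3 negative pivots.
H is indefinite, so the origin is a saddle point.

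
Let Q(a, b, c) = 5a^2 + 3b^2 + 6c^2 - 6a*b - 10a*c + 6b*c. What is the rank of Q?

The associated matrix is A = [[5, -3, -5], [-3, 3, 3], [-5, 3, 6]].
Row-reducing A symmetrically gives the diagonal entries 5, 6/5, 1.
So there are 3 positive pivots.
The rank is the number of nonzero pivots: 3.

3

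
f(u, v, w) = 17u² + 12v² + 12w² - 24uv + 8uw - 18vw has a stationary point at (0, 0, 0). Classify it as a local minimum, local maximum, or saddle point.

The Hessian at the origin is H = [[34, -24, 8], [-24, 24, -18], [8, -18, 24]].
Symmetric row and column elimination reduces H to a congruent diagonal form with pivots 34, 120/17, 1/2.
So there are 3 positive pivots.
H is positive definite, so the origin is a strict local minimum.

local minimum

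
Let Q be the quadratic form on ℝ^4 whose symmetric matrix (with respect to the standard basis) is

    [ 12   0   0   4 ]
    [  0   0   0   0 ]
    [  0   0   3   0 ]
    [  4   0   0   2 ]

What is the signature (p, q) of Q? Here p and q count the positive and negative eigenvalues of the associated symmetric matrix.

Row-reducing A symmetrically gives the diagonal entries 12, 0, 3, 2/3.
So there are 3 positive, 1 zero pivots.

(3, 0)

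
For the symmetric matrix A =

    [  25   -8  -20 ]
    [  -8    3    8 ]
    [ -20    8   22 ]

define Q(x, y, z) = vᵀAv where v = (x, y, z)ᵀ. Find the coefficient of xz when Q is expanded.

-40

The coefficient of xz is A[1,3] + A[3,1] = 2·(-20) = -40.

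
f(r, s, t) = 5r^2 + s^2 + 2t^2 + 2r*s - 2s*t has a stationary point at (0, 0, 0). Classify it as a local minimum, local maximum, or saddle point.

local minimum

The Hessian at the origin is H = [[10, 2, 0], [2, 2, -2], [0, -2, 4]].
Symmetric row and column elimination reduces H to a congruent diagonal form with pivots 10, 8/5, 3/2.
Counting signs: 3 positive.
H is positive definite, so the origin is a strict local minimum.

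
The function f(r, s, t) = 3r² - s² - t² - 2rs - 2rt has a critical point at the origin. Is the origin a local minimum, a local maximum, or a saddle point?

saddle point

The Hessian at the origin is H = [[6, -2, -2], [-2, -2, 0], [-2, 0, -2]].
Congruent diagonalization of H (simultaneous row and column reduction) yields pivots 6, -8/3, -5/2.
Counting signs: 1 positive, 2 negative.
H is indefinite, so the origin is a saddle point.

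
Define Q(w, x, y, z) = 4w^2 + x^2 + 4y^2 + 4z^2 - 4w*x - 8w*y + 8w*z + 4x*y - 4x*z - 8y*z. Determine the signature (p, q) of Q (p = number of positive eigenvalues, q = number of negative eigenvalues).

(1, 0)

The symmetric matrix is A = [[4, -2, -4, 4], [-2, 1, 2, -2], [-4, 2, 4, -4], [4, -2, -4, 4]].
Congruent diagonalization of A (simultaneous row and column reduction) yields pivots 4, 0, 0, 0.
That gives 1 positive, 3 zero pivots.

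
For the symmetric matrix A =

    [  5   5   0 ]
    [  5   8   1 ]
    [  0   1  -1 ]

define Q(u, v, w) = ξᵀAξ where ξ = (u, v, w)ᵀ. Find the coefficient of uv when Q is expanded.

The coefficient of uv is A[1,2] + A[2,1] = 2·5 = 10.

10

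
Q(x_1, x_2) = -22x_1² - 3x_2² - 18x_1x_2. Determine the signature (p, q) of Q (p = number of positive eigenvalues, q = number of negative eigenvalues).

(1, 1)

Write A = [[-22, -9], [-9, -3]].
Congruent diagonalization of A (simultaneous row and column reduction) yields pivots -22, 15/22.
Counting signs: 1 positive, 1 negative.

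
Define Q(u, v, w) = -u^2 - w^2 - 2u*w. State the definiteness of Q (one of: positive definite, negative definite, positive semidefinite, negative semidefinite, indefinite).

The associated matrix is A = [[-1, 0, -1], [0, 0, 0], [-1, 0, -1]].
Applying the same elementary operations to the rows and columns of A produces a congruent diagonal matrix with entries -1, 0, 0.
That gives 1 negative, 2 zero pivots.
Hence Q is negative semidefinite.

negative semidefinite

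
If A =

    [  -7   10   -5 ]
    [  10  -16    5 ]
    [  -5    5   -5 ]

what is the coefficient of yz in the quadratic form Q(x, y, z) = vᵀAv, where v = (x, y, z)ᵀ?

10

The coefficient of yz is A[2,3] + A[3,2] = 2·5 = 10.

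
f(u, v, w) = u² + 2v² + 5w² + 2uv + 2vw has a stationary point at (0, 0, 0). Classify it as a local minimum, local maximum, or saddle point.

local minimum

The Hessian at the origin is H = [[2, 2, 0], [2, 4, 2], [0, 2, 10]].
Congruent diagonalization of H (simultaneous row and column reduction) yields pivots 2, 2, 8.
Counting signs: 3 positive.
H is positive definite, so the origin is a strict local minimum.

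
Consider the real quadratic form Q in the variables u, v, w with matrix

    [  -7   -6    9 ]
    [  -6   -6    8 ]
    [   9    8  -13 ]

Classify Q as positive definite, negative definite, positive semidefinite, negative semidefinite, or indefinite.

Leading principal minors: Δ_1 = -7, Δ_2 = 6, Δ_3 = -8.
The signs alternate starting with Δ_1 < 0, so by Sylvester's criterion Q is negative definite.

negative definite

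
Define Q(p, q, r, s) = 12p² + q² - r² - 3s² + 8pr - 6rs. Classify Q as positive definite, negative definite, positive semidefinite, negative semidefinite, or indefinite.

indefinite

Write A = [[12, 0, 4, 0], [0, 1, 0, 0], [4, 0, -1, -3], [0, 0, -3, -3]].
An LDLᵀ factorisation of A has diagonal entries 12, 1, -7/3, 6/7.
That gives 3 positive, 1 negative pivots.
Hence Q is indefinite.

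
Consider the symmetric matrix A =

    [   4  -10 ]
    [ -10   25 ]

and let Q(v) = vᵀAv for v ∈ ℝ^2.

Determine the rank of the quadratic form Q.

1

Symmetric row and column elimination reduces A to a congruent diagonal form with pivots 4, 0.
So there are 1 positive, 1 zero pivots.
The rank is the number of nonzero pivots: 1.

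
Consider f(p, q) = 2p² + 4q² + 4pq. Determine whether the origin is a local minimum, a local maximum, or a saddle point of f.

local minimum

The Hessian at the origin is H = [[4, 4], [4, 8]].
det H = 4·8 − (4)² = 16 > 0 and H[1,1] = 4 > 0, so H is positive definite.
Therefore the origin is a local minimum.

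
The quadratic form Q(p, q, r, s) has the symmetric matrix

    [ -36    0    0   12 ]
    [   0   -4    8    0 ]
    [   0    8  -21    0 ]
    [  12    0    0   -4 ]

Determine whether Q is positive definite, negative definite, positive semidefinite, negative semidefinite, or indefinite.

Row-reducing A symmetrically gives the diagonal entries -36, -4, -5, 0.
Counting signs: 3 negative, 1 zero.
Hence Q is negative semidefinite.

negative semidefinite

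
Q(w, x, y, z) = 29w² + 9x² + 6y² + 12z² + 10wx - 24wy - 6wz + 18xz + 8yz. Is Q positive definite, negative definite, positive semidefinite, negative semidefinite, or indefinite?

The symmetric matrix of Q is A = [[29, 5, -12, -3], [5, 9, 0, 9], [-12, 0, 6, 4], [-3, 9, 4, 12]].
Leading principal minors: Δ_1 = 29, Δ_2 = 236, Δ_3 = 120, Δ_4 = 40.
All leading principal minors are positive, so by Sylvester's criterion Q is positive definite.

positive definite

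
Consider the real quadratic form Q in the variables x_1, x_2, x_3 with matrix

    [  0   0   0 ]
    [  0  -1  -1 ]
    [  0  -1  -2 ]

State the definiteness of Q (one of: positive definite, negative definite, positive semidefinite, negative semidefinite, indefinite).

Applying the same elementary operations to the rows and columns of A produces a congruent diagonal matrix with entries 0, -1, -1.
So there are 2 negative, 1 zero pivots.
Hence Q is negative semidefinite.

negative semidefinite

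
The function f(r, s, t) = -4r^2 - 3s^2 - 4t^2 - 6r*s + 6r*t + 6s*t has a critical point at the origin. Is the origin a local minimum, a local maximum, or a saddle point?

local maximum

The Hessian at the origin is H = [[-8, -6, 6], [-6, -6, 6], [6, 6, -8]].
Applying the same elementary operations to the rows and columns of H produces a congruent diagonal matrix with entries -8, -3/2, -2.
So there are 3 negative pivots.
H is negative definite, so the origin is a strict local maximum.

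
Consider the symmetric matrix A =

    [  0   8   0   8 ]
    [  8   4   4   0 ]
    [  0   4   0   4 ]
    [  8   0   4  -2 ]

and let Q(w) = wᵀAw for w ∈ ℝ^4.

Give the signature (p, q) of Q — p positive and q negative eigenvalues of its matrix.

(2, 1)

By Sylvester's law of inertia any congruent diagonalization of A has 2 positive, 1 negative and 1 zero entries.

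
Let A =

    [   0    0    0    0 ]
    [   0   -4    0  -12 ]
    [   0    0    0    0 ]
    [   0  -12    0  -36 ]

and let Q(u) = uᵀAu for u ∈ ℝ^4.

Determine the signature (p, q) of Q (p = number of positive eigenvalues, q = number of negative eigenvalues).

Applying the same elementary operations to the rows and columns of A produces a congruent diagonal matrix with entries 0, -4, 0, 0.
That gives 1 negative, 3 zero pivots.

(0, 1)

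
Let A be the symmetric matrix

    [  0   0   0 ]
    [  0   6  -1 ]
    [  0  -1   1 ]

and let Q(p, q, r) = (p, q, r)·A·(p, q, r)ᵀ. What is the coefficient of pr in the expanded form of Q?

0

The coefficient of pr is A[1,3] + A[3,1] = 2·0 = 0.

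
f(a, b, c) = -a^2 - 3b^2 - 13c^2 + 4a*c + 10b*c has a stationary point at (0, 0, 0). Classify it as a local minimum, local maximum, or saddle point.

The Hessian at the origin is H = [[-2, 0, 4], [0, -6, 10], [4, 10, -26]].
Congruent diagonalization of H (simultaneous row and column reduction) yields pivots -2, -6, -4/3.
Counting signs: 3 negative.
H is negative definite, so the origin is a strict local maximum.

local maximum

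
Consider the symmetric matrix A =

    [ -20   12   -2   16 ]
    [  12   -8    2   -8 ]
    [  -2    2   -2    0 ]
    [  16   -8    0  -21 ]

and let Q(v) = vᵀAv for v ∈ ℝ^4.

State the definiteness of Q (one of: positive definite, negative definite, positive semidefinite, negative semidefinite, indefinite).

Leading principal minors: Δ_1 = -20, Δ_2 = 16, Δ_3 = -16, Δ_4 = 80.
The signs alternate starting with Δ_1 < 0, so by Sylvester's criterion Q is negative definite.

negative definite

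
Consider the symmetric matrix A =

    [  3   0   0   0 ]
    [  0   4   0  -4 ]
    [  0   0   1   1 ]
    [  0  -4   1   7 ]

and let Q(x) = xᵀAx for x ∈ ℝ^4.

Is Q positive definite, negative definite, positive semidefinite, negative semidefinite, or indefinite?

Row-reducing A symmetrically gives the diagonal entries 3, 4, 1, 2.
Counting signs: 4 positive.
Hence Q is positive definite.

positive definite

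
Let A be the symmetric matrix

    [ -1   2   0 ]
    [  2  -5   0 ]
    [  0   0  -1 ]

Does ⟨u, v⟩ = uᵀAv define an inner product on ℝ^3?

no

Congruent diagonalization of A (simultaneous row and column reduction) yields pivots -1, -1, -1.
So there are 3 negative pivots.
Hence Q is negative definite.
⟨·,·⟩ is an inner product exactly when A is positive definite.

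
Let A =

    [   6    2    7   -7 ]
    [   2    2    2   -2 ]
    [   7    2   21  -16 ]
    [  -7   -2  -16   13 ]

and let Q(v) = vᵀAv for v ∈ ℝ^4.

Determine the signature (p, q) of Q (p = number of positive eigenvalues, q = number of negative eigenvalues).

(4, 0)

Symmetric row and column elimination reduces A to a congruent diagonal form with pivots 6, 4/3, 51/4, 2/51.
That gives 4 positive pivots.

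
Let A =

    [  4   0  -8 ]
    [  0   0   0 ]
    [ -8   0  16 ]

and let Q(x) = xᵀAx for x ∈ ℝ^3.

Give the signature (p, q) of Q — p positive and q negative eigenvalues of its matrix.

(1, 0)

Symmetric row and column elimination reduces A to a congruent diagonal form with pivots 4, 0, 0.
Counting signs: 1 positive, 2 zero.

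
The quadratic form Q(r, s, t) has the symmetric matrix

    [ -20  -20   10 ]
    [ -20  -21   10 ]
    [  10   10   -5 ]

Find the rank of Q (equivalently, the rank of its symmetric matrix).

2

Congruent diagonalization of A (simultaneous row and column reduction) yields pivots -20, -1, 0.
So there are 2 negative, 1 zero pivots.
The rank is the number of nonzero pivots: 2.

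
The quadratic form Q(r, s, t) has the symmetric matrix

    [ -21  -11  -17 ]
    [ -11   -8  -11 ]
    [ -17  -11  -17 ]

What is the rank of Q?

3

An LDLᵀ factorisation of A has diagonal entries -21, -47/21, -60/47.
Counting signs: 3 negative.
The rank is the number of nonzero pivots: 3.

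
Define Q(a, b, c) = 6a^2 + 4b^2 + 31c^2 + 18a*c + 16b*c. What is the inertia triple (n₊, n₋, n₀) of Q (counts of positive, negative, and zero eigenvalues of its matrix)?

The symmetric matrix is A = [[6, 0, 9], [0, 4, 8], [9, 8, 31]].
Applying the same elementary operations to the rows and columns of A produces a congruent diagonal matrix with entries 6, 4, 3/2.
Counting signs: 3 positive.

(3, 0, 0)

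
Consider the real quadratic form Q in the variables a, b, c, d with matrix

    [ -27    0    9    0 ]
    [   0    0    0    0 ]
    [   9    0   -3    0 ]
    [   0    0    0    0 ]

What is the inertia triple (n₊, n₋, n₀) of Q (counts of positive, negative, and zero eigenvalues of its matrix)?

(0, 1, 3)

Congruent diagonalization of A (simultaneous row and column reduction) yields pivots -27, 0, 0, 0.
So there are 1 negative, 3 zero pivots.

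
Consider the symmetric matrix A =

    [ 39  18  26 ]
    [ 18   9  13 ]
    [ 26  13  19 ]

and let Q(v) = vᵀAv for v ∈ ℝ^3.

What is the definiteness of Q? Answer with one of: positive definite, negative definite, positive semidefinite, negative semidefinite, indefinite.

positive definite

Leading principal minors: Δ_1 = 39, Δ_2 = 27, Δ_3 = 6.
All leading principal minors are positive, so by Sylvester's criterion Q is positive definite.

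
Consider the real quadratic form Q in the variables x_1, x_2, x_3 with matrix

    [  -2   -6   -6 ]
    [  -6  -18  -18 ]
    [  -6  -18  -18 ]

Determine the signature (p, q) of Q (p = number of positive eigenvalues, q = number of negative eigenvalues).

(0, 1)

Symmetric row and column elimination reduces A to a congruent diagonal form with pivots -2, 0, 0.
Counting signs: 1 negative, 2 zero.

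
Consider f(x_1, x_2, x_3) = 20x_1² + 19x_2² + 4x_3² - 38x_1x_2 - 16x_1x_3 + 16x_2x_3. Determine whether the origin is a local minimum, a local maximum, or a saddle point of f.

The Hessian at the origin is H = [[40, -38, -16], [-38, 38, 16], [-16, 16, 8]].
Congruent diagonalization of H (simultaneous row and column reduction) yields pivots 40, 19/10, 24/19.
So there are 3 positive pivots.
H is positive definite, so the origin is a strict local minimum.

local minimum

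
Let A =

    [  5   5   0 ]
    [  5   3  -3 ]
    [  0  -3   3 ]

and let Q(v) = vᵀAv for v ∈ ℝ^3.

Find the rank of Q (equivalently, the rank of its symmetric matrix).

Symmetric row and column elimination reduces A to a congruent diagonal form with pivots 5, -2, 15/2.
Counting signs: 2 positive, 1 negative.
The rank is the number of nonzero pivots: 3.

3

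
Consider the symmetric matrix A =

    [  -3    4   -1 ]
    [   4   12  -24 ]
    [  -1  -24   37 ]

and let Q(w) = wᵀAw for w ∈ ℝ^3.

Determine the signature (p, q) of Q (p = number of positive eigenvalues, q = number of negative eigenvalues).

Congruent diagonalization of A (simultaneous row and column reduction) yields pivots -3, 52/3, 4/13.
So there are 2 positive, 1 negative pivots.

(2, 1)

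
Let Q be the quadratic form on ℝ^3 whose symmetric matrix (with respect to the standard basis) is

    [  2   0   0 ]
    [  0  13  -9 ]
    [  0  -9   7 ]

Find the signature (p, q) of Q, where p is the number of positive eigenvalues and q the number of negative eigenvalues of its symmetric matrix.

(3, 0)

An LDLᵀ factorisation of A has diagonal entries 2, 13, 10/13.
Counting signs: 3 positive.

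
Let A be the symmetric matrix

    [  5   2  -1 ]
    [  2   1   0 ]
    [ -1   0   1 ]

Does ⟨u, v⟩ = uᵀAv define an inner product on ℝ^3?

no

Congruent diagonalization of A (simultaneous row and column reduction) yields pivots 5, 1/5, 0.
So there are 2 positive, 1 zero pivots.
Hence Q is positive semidefinite.
⟨·,·⟩ is an inner product exactly when A is positive definite.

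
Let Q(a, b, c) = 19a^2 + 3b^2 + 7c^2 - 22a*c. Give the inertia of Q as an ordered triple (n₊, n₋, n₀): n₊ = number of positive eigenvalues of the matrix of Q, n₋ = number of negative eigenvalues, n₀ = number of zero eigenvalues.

(3, 0, 0)

The symmetric matrix is A = [[19, 0, -11], [0, 3, 0], [-11, 0, 7]].
Row-reducing A symmetrically gives the diagonal entries 19, 3, 12/19.
So there are 3 positive pivots.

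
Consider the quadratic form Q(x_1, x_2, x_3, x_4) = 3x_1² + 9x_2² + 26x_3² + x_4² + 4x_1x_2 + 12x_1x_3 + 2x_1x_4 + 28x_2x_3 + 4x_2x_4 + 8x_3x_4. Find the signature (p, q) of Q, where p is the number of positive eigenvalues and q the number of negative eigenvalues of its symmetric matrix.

(4, 0)

The symmetric matrix is A = [[3, 2, 6, 1], [2, 9, 14, 2], [6, 14, 26, 4], [1, 2, 4, 1]].
Row-reducing A symmetrically gives the diagonal entries 3, 23/3, 22/23, 4/11.
That gives 4 positive pivots.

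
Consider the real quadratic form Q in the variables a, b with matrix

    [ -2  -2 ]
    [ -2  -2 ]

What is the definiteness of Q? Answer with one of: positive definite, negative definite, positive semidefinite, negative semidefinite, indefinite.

Symmetric row and column elimination reduces A to a congruent diagonal form with pivots -2, 0.
That gives 1 negative, 1 zero pivots.
Hence Q is negative semidefinite.

negative semidefinite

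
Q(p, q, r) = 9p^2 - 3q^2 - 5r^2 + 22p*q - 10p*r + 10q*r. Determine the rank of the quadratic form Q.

The symmetric matrix is A = [[9, 11, -5], [11, -3, 5], [-5, 5, -5]].
Applying the same elementary operations to the rows and columns of A produces a congruent diagonal matrix with entries 9, -148/9, -10/37.
That gives 1 positive, 2 negative pivots.
The rank is the number of nonzero pivots: 3.

3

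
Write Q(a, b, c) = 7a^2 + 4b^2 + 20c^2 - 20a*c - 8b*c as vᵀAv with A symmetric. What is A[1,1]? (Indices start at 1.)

The coefficient of a^2 in Q is 7, and that is exactly A[1,1].

7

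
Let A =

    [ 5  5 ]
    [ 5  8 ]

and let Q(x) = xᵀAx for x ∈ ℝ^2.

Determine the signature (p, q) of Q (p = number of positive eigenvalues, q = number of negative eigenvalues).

Congruent diagonalization of A (simultaneous row and column reduction) yields pivots 5, 3.
So there are 2 positive pivots.

(2, 0)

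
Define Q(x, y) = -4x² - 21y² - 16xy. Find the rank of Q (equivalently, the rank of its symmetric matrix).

2

Write A = [[-4, -8], [-8, -21]].
Symmetric row and column elimination reduces A to a congruent diagonal form with pivots -4, -5.
Counting signs: 2 negative.
The rank is the number of nonzero pivots: 2.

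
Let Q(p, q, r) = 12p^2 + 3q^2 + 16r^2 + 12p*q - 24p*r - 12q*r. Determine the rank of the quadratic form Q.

The symmetric matrix is A = [[12, 6, -12], [6, 3, -6], [-12, -6, 16]].
Row-reducing A symmetrically gives the diagonal entries 12, 0, 4.
Counting signs: 2 positive, 1 zero.
The rank is the number of nonzero pivots: 2.

2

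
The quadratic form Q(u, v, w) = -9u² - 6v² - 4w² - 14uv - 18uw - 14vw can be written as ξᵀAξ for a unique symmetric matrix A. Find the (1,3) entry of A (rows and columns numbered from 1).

The coefficient of u·w in Q is -18. For a symmetric A this equals A[1,3] + A[3,1] = 2·A[1,3].
So A[1,3] = -18/2 = -9.

-9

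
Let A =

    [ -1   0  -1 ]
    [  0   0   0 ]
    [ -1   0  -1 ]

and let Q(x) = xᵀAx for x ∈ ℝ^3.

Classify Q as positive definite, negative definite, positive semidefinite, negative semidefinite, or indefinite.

negative semidefinite

Row-reducing A symmetrically gives the diagonal entries -1, 0, 0.
Counting signs: 1 negative, 2 zero.
Hence Q is negative semidefinite.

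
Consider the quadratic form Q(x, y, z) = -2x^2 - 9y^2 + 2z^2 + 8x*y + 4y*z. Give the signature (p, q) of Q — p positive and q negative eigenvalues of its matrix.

(1, 2)

The symmetric matrix is A = [[-2, 4, 0], [4, -9, 2], [0, 2, 2]].
Congruent diagonalization of A (simultaneous row and column reduction) yields pivots -2, -1, 6.
That gives 1 positive, 2 negative pivots.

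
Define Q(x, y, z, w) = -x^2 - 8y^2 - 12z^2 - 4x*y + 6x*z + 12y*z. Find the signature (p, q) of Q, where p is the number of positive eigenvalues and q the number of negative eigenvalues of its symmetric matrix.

(0, 3)

The symmetric matrix is A = [[-1, -2, 3, 0], [-2, -8, 6, 0], [3, 6, -12, 0], [0, 0, 0, 0]].
Congruent diagonalization of A (simultaneous row and column reduction) yields pivots -1, -4, -3, 0.
Counting signs: 3 negative, 1 zero.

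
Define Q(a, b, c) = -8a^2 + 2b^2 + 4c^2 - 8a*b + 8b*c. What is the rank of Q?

Write A = [[-8, -4, 0], [-4, 2, 4], [0, 4, 4]].
Row-reducing A symmetrically gives the diagonal entries -8, 4, 0.
Counting signs: 1 positive, 1 negative, 1 zero.
The rank is the number of nonzero pivots: 2.

2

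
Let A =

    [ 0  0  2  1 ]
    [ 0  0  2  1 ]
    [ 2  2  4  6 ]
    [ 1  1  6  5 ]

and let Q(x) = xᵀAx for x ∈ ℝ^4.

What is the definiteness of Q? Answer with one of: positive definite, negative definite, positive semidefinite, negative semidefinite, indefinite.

A is congruent to a diagonal matrix with 1 positive, 1 negative and 2 zero entries, so Q is indefinite.

indefinite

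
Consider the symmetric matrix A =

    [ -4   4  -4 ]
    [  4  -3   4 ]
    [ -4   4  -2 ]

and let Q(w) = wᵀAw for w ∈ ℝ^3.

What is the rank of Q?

3

Row-reducing A symmetrically gives the diagonal entries -4, 1, 2.
Counting signs: 2 positive, 1 negative.
The rank is the number of nonzero pivots: 3.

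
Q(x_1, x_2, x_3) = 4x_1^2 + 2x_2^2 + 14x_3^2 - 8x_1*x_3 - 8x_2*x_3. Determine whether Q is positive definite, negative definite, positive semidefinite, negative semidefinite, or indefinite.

The symmetric matrix is A = [[4, 0, -4], [0, 2, -4], [-4, -4, 14]].
Symmetric row and column elimination reduces A to a congruent diagonal form with pivots 4, 2, 2.
So there are 3 positive pivots.
Hence Q is positive definite.

positive definite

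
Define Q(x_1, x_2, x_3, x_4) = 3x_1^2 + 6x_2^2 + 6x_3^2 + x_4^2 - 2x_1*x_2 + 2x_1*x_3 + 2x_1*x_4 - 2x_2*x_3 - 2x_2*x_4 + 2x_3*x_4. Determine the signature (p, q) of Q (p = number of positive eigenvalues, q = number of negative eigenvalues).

(4, 0)

The symmetric matrix is A = [[3, -1, 1, 1], [-1, 6, -1, -1], [1, -1, 6, 1], [1, -1, 1, 1]].
Symmetric row and column elimination reduces A to a congruent diagonal form with pivots 3, 17/3, 95/17, 10/19.
So there are 4 positive pivots.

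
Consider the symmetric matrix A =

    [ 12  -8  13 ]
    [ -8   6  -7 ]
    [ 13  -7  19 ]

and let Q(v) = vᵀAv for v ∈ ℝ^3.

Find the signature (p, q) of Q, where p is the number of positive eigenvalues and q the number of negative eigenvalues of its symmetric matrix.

Applying the same elementary operations to the rows and columns of A produces a congruent diagonal matrix with entries 12, 2/3, 3/4.
Counting signs: 3 positive.

(3, 0)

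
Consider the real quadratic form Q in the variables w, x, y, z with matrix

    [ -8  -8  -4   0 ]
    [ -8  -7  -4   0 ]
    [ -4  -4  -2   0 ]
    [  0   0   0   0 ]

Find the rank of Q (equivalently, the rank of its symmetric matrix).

Congruent diagonalization of A (simultaneous row and column reduction) yields pivots -8, 1, 0, 0.
That gives 1 positive, 1 negative, 2 zero pivots.
The rank is the number of nonzero pivots: 2.

2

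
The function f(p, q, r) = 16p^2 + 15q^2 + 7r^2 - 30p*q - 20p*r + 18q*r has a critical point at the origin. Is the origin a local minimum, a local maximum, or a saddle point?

The Hessian at the origin is H = [[32, -30, -20], [-30, 30, 18], [-20, 18, 14]].
Applying the same elementary operations to the rows and columns of H produces a congruent diagonal matrix with entries 32, 15/8, 6/5.
Counting signs: 3 positive.
H is positive definite, so the origin is a strict local minimum.

local minimum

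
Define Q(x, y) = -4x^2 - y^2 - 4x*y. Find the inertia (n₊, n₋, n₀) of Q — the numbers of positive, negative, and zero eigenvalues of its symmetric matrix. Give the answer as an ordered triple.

(0, 1, 1)

The symmetric matrix is A = [[-4, -2], [-2, -1]].
Row-reducing A symmetrically gives the diagonal entries -4, 0.
So there are 1 negative, 1 zero pivots.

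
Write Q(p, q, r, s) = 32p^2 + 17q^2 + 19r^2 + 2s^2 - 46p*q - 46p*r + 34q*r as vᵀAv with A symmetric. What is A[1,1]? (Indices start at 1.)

The coefficient of p^2 in Q is 32, and that is exactly A[1,1].

32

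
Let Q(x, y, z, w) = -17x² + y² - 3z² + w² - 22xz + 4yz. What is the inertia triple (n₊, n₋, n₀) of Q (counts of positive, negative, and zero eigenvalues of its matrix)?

(3, 1, 0)

The symmetric matrix is A = [[-17, 0, -11, 0], [0, 1, 2, 0], [-11, 2, -3, 0], [0, 0, 0, 1]].
An LDLᵀ factorisation of A has diagonal entries -17, 1, 2/17, 1.
That gives 3 positive, 1 negative pivots.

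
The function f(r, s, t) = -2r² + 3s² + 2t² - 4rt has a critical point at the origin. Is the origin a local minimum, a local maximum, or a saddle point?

The Hessian at the origin is H = [[-4, 0, -4], [0, 6, 0], [-4, 0, 4]].
Congruent diagonalization of H (simultaneous row and column reduction) yields pivots -4, 6, 8.
That gives 2 positive, 1 negative pivots.
H is indefinite, so the origin is a saddle point.

saddle point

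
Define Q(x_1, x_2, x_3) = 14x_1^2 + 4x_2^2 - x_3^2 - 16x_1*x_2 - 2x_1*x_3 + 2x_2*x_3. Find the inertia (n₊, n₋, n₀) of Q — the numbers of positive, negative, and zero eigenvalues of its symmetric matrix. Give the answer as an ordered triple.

(1, 2, 0)

The associated matrix is A = [[14, -8, -1], [-8, 4, 1], [-1, 1, -1]].
Row-reducing A symmetrically gives the diagonal entries 14, -4/7, -3/4.
So there are 1 positive, 2 negative pivots.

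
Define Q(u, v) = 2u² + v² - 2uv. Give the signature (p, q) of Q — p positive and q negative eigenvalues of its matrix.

(2, 0)

Write A = [[2, -1], [-1, 1]].
Symmetric row and column elimination reduces A to a congruent diagonal form with pivots 2, 1/2.
That gives 2 positive pivots.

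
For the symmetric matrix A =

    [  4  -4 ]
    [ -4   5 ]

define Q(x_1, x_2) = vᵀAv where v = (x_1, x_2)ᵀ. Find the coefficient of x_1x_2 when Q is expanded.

-8

The coefficient of x_1x_2 is A[1,2] + A[2,1] = 2·(-4) = -8.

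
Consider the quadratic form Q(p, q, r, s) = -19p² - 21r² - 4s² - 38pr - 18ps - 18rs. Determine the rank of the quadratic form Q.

3

The associated matrix is A = [[-19, 0, -19, -9], [0, 0, 0, 0], [-19, 0, -21, -9], [-9, 0, -9, -4]].
Symmetric row and column elimination reduces A to a congruent diagonal form with pivots -19, 0, -2, 5/19.
So there are 1 positive, 2 negative, 1 zero pivots.
The rank is the number of nonzero pivots: 3.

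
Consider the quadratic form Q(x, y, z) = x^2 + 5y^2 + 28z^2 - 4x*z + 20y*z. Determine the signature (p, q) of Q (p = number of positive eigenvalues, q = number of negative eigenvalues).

(3, 0)

The symmetric matrix is A = [[1, 0, -2], [0, 5, 10], [-2, 10, 28]].
An LDLᵀ factorisation of A has diagonal entries 1, 5, 4.
That gives 3 positive pivots.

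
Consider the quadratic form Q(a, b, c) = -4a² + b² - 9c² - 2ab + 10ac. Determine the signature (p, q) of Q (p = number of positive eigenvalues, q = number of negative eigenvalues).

(1, 2)

The symmetric matrix is A = [[-4, -1, 5], [-1, 1, 0], [5, 0, -9]].
An LDLᵀ factorisation of A has diagonal entries -4, 5/4, -4.
So there are 1 positive, 2 negative pivots.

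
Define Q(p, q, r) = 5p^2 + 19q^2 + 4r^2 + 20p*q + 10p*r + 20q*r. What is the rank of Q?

Write A = [[5, 10, 5], [10, 19, 10], [5, 10, 4]].
Congruent diagonalization of A (simultaneous row and column reduction) yields pivots 5, -1, -1.
So there are 1 positive, 2 negative pivots.
The rank is the number of nonzero pivots: 3.

3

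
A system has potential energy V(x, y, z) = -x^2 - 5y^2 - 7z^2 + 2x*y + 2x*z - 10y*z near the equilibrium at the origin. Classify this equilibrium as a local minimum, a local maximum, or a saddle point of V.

local maximum

The Hessian at the origin is H = [[-2, 2, 2], [2, -10, -10], [2, -10, -14]].
Symmetric row and column elimination reduces H to a congruent diagonal form with pivots -2, -8, -4.
So there are 3 negative pivots.
H is negative definite, so the origin is a strict local maximum.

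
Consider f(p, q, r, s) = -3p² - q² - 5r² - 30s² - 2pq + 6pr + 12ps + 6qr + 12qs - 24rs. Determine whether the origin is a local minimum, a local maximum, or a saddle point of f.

saddle point

The Hessian at the origin is H = [[-6, -2, 6, 12], [-2, -2, 6, 12], [6, 6, -10, -24], [12, 12, -24, -60]].
Row-reducing H symmetrically gives the diagonal entries -6, -4/3, 8, -6.
Counting signs: 1 positive, 3 negative.
H is indefinite, so the origin is a saddle point.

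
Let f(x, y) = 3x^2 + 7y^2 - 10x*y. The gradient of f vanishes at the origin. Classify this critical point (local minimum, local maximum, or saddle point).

saddle point

The Hessian at the origin is H = [[6, -10], [-10, 14]].
det H = 6·14 − (-10)² = -16 < 0, so H is indefinite.
Therefore the origin is a saddle point.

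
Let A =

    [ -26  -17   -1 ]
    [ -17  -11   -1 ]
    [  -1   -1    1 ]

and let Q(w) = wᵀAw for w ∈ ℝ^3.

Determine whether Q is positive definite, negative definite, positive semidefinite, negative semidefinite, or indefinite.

Row-reducing A symmetrically gives the diagonal entries -26, 3/26, 0.
Counting signs: 1 positive, 1 negative, 1 zero.
Hence Q is indefinite.

indefinite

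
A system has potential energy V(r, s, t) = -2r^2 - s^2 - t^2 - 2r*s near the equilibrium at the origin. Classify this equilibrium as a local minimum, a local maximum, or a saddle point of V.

local maximum

The Hessian at the origin is H = [[-4, -2, 0], [-2, -2, 0], [0, 0, -2]].
Congruent diagonalization of H (simultaneous row and column reduction) yields pivots -4, -1, -2.
That gives 3 negative pivots.
H is negative definite, so the origin is a strict local maximum.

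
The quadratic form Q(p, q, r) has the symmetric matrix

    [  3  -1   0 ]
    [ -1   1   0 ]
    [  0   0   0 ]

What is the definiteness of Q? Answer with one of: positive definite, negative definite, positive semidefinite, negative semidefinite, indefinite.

Applying the same elementary operations to the rows and columns of A produces a congruent diagonal matrix with entries 3, 2/3, 0.
So there are 2 positive, 1 zero pivots.
Hence Q is positive semidefinite.

positive semidefinite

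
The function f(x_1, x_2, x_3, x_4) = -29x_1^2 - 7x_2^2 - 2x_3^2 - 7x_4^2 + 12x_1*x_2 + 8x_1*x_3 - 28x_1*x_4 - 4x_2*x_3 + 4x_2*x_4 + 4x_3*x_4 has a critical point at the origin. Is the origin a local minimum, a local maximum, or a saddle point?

local maximum

The Hessian at the origin is H = [[-58, 12, 8, -28], [12, -14, -4, 4], [8, -4, -4, 4], [-28, 4, 4, -14]].
Applying the same elementary operations to the rows and columns of H produces a congruent diagonal matrix with entries -58, -334/29, -404/167, -10/101.
Counting signs: 4 negative.
H is negative definite, so the origin is a strict local maximum.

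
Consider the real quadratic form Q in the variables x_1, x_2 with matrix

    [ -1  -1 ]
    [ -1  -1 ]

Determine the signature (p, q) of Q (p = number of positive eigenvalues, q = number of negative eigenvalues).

(0, 1)

Congruent diagonalization of A (simultaneous row and column reduction) yields pivots -1, 0.
That gives 1 negative, 1 zero pivots.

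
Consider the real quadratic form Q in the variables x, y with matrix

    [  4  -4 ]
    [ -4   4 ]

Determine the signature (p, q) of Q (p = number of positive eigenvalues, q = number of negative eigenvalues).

Symmetric row and column elimination reduces A to a congruent diagonal form with pivots 4, 0.
Counting signs: 1 positive, 1 zero.

(1, 0)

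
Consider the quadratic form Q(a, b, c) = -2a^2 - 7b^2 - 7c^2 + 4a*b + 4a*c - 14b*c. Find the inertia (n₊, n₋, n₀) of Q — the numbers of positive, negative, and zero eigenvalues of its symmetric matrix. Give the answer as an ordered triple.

The associated matrix is A = [[-2, 2, 2], [2, -7, -7], [2, -7, -7]].
Applying the same elementary operations to the rows and columns of A produces a congruent diagonal matrix with entries -2, -5, 0.
So there are 2 negative, 1 zero pivots.

(0, 2, 1)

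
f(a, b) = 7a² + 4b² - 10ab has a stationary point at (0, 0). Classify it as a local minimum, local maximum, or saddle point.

The Hessian at the origin is H = [[14, -10], [-10, 8]].
det H = 14·8 − (-10)² = 12 > 0 and H[1,1] = 14 > 0, so H is positive definite.
Therefore the origin is a local minimum.

local minimum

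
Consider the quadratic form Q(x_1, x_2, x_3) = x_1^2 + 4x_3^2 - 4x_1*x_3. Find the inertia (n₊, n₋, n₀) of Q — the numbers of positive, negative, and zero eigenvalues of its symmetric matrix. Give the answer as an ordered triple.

(1, 0, 2)

Write A = [[1, 0, -2], [0, 0, 0], [-2, 0, 4]].
Congruent diagonalization of A (simultaneous row and column reduction) yields pivots 1, 0, 0.
That gives 1 positive, 2 zero pivots.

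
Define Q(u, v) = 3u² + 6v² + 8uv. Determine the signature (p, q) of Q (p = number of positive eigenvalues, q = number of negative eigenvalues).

(2, 0)

The symmetric matrix is A = [[3, 4], [4, 6]].
Symmetric row and column elimination reduces A to a congruent diagonal form with pivots 3, 2/3.
That gives 2 positive pivots.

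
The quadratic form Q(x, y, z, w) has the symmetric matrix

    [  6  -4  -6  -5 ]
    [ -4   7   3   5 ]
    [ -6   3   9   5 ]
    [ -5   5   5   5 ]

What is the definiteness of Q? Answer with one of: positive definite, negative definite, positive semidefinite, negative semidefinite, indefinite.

positive definite

Leading principal minors: Δ_1 = 6, Δ_2 = 26, Δ_3 = 72, Δ_4 = 10.
All leading principal minors are positive, so by Sylvester's criterion Q is positive definite.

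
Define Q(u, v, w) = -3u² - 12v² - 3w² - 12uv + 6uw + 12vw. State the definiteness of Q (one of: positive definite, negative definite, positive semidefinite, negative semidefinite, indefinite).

negative semidefinite

The symmetric matrix is A = [[-3, -6, 3], [-6, -12, 6], [3, 6, -3]].
Symmetric row and column elimination reduces A to a congruent diagonal form with pivots -3, 0, 0.
That gives 1 negative, 2 zero pivots.
Hence Q is negative semidefinite.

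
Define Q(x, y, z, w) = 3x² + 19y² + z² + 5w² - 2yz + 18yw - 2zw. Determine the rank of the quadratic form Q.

The symmetric matrix is A = [[3, 0, 0, 0], [0, 19, -1, 9], [0, -1, 1, -1], [0, 9, -1, 5]].
Symmetric row and column elimination reduces A to a congruent diagonal form with pivots 3, 19, 18/19, 4/9.
So there are 4 positive pivots.
The rank is the number of nonzero pivots: 4.

4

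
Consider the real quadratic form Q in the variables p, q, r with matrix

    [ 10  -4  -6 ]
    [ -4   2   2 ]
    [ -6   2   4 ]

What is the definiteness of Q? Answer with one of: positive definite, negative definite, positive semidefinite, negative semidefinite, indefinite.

positive semidefinite

Row-reducing A symmetrically gives the diagonal entries 10, 2/5, 0.
That gives 2 positive, 1 zero pivots.
Hence Q is positive semidefinite.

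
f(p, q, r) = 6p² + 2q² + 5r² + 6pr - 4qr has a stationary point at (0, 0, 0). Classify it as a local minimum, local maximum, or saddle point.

local minimum

The Hessian at the origin is H = [[12, 0, 6], [0, 4, -4], [6, -4, 10]].
Row-reducing H symmetrically gives the diagonal entries 12, 4, 3.
That gives 3 positive pivots.
H is positive definite, so the origin is a strict local minimum.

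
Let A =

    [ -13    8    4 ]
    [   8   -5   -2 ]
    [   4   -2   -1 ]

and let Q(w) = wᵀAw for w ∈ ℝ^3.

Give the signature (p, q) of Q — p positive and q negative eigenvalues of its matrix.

(1, 2)

Applying the same elementary operations to the rows and columns of A produces a congruent diagonal matrix with entries -13, -1/13, 3.
Counting signs: 1 positive, 2 negative.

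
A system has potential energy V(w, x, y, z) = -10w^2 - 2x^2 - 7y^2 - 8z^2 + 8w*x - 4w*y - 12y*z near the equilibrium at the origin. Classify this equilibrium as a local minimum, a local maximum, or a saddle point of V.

local maximum

The Hessian at the origin is H = [[-20, 8, -4, 0], [8, -4, 0, 0], [-4, 0, -14, -12], [0, 0, -12, -16]].
Symmetric row and column elimination reduces H to a congruent diagonal form with pivots -20, -4/5, -10, -8/5.
Counting signs: 4 negative.
H is negative definite, so the origin is a strict local maximum.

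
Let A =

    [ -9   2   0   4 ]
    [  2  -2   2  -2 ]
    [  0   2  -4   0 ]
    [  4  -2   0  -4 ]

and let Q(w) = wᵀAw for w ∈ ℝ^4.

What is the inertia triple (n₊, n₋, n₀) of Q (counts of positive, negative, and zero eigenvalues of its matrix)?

Row-reducing A symmetrically gives the diagonal entries -9, -14/9, -10/7, 0.
That gives 3 negative, 1 zero pivots.

(0, 3, 1)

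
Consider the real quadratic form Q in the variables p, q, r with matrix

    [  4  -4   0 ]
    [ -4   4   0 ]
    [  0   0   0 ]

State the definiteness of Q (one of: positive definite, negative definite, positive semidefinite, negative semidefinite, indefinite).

Applying the same elementary operations to the rows and columns of A produces a congruent diagonal matrix with entries 4, 0, 0.
Counting signs: 1 positive, 2 zero.
Hence Q is positive semidefinite.

positive semidefinite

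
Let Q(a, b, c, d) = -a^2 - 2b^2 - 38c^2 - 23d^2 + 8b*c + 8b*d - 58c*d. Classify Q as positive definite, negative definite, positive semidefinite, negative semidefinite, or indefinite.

negative definite

Write A = [[-1, 0, 0, 0], [0, -2, 4, 4], [0, 4, -38, -29], [0, 4, -29, -23]].
Symmetric row and column elimination reduces A to a congruent diagonal form with pivots -1, -2, -30, -3/10.
So there are 4 negative pivots.
Hence Q is negative definite.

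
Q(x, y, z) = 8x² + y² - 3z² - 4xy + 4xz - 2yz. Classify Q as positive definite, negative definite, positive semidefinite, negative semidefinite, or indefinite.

indefinite

Write A = [[8, -2, 2], [-2, 1, -1], [2, -1, -3]].
Row-reducing A symmetrically gives the diagonal entries 8, 1/2, -4.
That gives 2 positive, 1 negative pivots.
Hence Q is indefinite.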